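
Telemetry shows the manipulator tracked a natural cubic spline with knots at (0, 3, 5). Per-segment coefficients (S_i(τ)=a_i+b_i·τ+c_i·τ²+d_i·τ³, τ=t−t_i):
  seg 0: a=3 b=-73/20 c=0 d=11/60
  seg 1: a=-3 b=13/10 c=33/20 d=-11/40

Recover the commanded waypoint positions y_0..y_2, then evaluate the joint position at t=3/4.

y_0 = S_0(0) = a_0 = 3
y_1 = S_1(0) = a_1 = -3
y_2 = S_1(2) = 4
t_q=3/4 is in segment 0 (τ=3/4); S_0(τ)=87/256

y_0=3 y_1=-3 y_2=4
S(3/4) = 87/256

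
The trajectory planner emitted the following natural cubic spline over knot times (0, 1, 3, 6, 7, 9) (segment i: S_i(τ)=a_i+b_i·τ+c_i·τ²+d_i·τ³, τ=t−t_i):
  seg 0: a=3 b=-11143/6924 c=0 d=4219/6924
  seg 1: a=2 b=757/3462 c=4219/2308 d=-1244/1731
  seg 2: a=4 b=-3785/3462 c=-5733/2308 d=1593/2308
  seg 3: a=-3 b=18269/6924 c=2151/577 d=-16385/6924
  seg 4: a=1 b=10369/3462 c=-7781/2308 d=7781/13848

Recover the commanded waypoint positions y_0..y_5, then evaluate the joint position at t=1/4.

y_0 = S_0(0) = a_0 = 3
y_1 = S_1(0) = a_1 = 2
y_2 = S_2(0) = a_2 = 4
y_3 = S_3(0) = a_3 = -3
y_4 = S_4(0) = a_4 = 1
y_5 = S_4(2) = -2
t_q=1/4 is in segment 0 (τ=1/4); S_0(τ)=385113/147712

y_0=3 y_1=2 y_2=4 y_3=-3 y_4=1 y_5=-2
S(1/4) = 385113/147712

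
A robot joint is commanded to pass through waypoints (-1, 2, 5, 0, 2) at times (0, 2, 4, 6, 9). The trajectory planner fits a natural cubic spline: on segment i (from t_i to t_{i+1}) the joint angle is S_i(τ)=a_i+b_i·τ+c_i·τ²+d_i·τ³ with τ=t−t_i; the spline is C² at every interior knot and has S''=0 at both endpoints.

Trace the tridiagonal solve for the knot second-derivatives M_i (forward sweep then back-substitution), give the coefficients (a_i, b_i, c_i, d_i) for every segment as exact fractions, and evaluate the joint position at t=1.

Δ: Δ0=3/2, Δ1=3/2, Δ2=-5/2, Δ3=2/3
row 1: diag=8, rhs=0; c'=1/4, d'=0
row 2: denom=8−2·1/4=15/2; d'=(-24−2·0)/(15/2)=-16/5
row 3: denom=10−2·4/15=142/15; d'=(19−2·-16/5)/(142/15)=381/142
back: M3=381/142
back: M2=-16/5−4/15·381/142=-278/71
back: M1=0−1/4·-278/71=139/142
M: M0=0, M1=139/142, M2=-278/71, M3=381/142, M4=0
seg 0: a=-1, c=M0/2=0, d=(M1−M0)/(6·2)=139/1704, b=Δ0−h0·(2M0+M1)/6=250/213
seg 1: a=2, c=M1/2=139/284, d=(M2−M1)/(6·2)=-695/1704, b=Δ1−h1·(2M1+M2)/6=917/426
seg 2: a=5, c=M2/2=-139/71, d=(M3−M2)/(6·2)=937/1704, b=Δ2−h2·(2M2+M3)/6=-167/213
seg 3: a=0, c=M3/2=381/284, d=(M4−M3)/(6·3)=-127/852, b=Δ3−h3·(2M3+M4)/6=-859/426
t_q=1 → seg 0, τ=1; S=-1+250/213·τ+0·τ²+139/1704·τ³=145/568

  seg 0: a=-1 b=250/213 c=0 d=139/1704
  seg 1: a=2 b=917/426 c=139/284 d=-695/1704
  seg 2: a=5 b=-167/213 c=-139/71 d=937/1704
  seg 3: a=0 b=-859/426 c=381/284 d=-127/852
S(1) = 145/568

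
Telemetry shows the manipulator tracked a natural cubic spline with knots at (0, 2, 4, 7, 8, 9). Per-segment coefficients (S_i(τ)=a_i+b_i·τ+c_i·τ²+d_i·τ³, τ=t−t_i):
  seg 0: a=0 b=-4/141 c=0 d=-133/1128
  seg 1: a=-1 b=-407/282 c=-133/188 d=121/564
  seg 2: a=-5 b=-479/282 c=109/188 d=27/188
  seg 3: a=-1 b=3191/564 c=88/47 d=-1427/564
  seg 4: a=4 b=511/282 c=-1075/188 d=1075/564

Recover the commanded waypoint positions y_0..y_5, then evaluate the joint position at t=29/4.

y_0 = S_0(0) = a_0 = 0
y_1 = S_1(0) = a_1 = -1
y_2 = S_2(0) = a_2 = -5
y_3 = S_3(0) = a_3 = -1
y_4 = S_4(0) = a_4 = 4
y_5 = S_4(1) = 2
t_q=29/4 is in segment 3 (τ=1/4); S_3(τ)=5919/12032

y_0=0 y_1=-1 y_2=-5 y_3=-1 y_4=4 y_5=2
S(29/4) = 5919/12032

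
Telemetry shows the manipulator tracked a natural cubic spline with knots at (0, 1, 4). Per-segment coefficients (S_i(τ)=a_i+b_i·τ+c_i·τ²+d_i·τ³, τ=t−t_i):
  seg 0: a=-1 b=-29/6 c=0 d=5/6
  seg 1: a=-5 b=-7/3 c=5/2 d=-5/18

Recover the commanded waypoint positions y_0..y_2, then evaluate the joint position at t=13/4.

y_0=-1 y_1=-5 y_2=3
S(13/4) = -97/128

y_0 = S_0(0) = a_0 = -1
y_1 = S_1(0) = a_1 = -5
y_2 = S_1(3) = 3
t_q=13/4 is in segment 1 (τ=9/4); S_1(τ)=-97/128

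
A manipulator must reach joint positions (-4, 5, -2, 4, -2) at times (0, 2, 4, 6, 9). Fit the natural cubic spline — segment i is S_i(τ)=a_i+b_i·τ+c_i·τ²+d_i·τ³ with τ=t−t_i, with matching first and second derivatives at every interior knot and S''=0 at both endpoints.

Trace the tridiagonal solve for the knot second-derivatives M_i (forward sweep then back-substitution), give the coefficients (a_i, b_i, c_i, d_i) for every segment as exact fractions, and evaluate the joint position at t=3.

  seg 0: a=-4 b=509/71 c=0 d=-379/568
  seg 1: a=5 b=-119/142 c=-1137/284 d=759/568
  seg 2: a=-2 b=-58/71 c=285/71 d=-299/284
  seg 3: a=4 b=185/71 c=-327/142 d=109/426
S(3) = 849/568

Δ: Δ0=9/2, Δ1=-7/2, Δ2=3, Δ3=-2
row 1: diag=8, rhs=-48; c'=1/4, d'=-6
row 2: denom=8−2·1/4=15/2; d'=(39−2·-6)/(15/2)=34/5
row 3: denom=10−2·4/15=142/15; d'=(-30−2·34/5)/(142/15)=-327/71
back: M3=-327/71
back: M2=34/5−4/15·-327/71=570/71
back: M1=-6−1/4·570/71=-1137/142
M: M0=0, M1=-1137/142, M2=570/71, M3=-327/71, M4=0
seg 0: a=-4, c=M0/2=0, d=(M1−M0)/(6·2)=-379/568, b=Δ0−h0·(2M0+M1)/6=509/71
seg 1: a=5, c=M1/2=-1137/284, d=(M2−M1)/(6·2)=759/568, b=Δ1−h1·(2M1+M2)/6=-119/142
seg 2: a=-2, c=M2/2=285/71, d=(M3−M2)/(6·2)=-299/284, b=Δ2−h2·(2M2+M3)/6=-58/71
seg 3: a=4, c=M3/2=-327/142, d=(M4−M3)/(6·3)=109/426, b=Δ3−h3·(2M3+M4)/6=185/71
t_q=3 → seg 1, τ=1; S=5+-119/142·τ+-1137/284·τ²+759/568·τ³=849/568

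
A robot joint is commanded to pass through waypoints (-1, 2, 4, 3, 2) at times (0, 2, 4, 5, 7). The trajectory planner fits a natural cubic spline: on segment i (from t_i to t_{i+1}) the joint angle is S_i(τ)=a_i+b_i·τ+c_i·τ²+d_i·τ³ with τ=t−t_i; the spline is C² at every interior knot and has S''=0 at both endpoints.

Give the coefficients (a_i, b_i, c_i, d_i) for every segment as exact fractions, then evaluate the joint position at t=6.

Δ: Δ0=3/2, Δ1=1, Δ2=-1, Δ3=-1/2
row 1: diag=8, rhs=-3; c'=1/4, d'=-3/8
row 2: denom=6−2·1/4=11/2; d'=(-12−2·-3/8)/(11/2)=-45/22
row 3: denom=6−1·2/11=64/11; d'=(3−1·-45/22)/(64/11)=111/128
back: M3=111/128
back: M2=-45/22−2/11·111/128=-141/64
back: M1=-3/8−1/4·-141/64=45/256
M: M0=0, M1=45/256, M2=-141/64, M3=111/128, M4=0
seg 0: a=-1, c=M0/2=0, d=(M1−M0)/(6·2)=15/1024, b=Δ0−h0·(2M0+M1)/6=369/256
seg 1: a=2, c=M1/2=45/512, d=(M2−M1)/(6·2)=-203/1024, b=Δ1−h1·(2M1+M2)/6=207/128
seg 2: a=4, c=M2/2=-141/128, d=(M3−M2)/(6·1)=131/256, b=Δ2−h2·(2M2+M3)/6=-105/256
seg 3: a=3, c=M3/2=111/256, d=(M4−M3)/(6·2)=-37/512, b=Δ3−h3·(2M3+M4)/6=-69/64
t_q=6 → seg 3, τ=1; S=3+-69/64·τ+111/256·τ²+-37/512·τ³=1169/512

  seg 0: a=-1 b=369/256 c=0 d=15/1024
  seg 1: a=2 b=207/128 c=45/512 d=-203/1024
  seg 2: a=4 b=-105/256 c=-141/128 d=131/256
  seg 3: a=3 b=-69/64 c=111/256 d=-37/512
S(6) = 1169/512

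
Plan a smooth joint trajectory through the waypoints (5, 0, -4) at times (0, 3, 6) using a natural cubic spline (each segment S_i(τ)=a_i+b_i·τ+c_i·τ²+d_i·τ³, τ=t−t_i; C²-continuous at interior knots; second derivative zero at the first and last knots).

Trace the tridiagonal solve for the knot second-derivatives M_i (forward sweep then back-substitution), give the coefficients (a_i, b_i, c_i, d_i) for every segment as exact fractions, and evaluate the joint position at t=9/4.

  seg 0: a=5 b=-7/4 c=0 d=1/108
  seg 1: a=0 b=-3/2 c=1/12 d=-1/108
S(9/4) = 299/256

Δ: Δ0=-5/3, Δ1=-4/3
row 1: diag=12, rhs=2; c'=1/4, d'=1/6
back: M1=1/6
M: M0=0, M1=1/6, M2=0
seg 0: a=5, c=M0/2=0, d=(M1−M0)/(6·3)=1/108, b=Δ0−h0·(2M0+M1)/6=-7/4
seg 1: a=0, c=M1/2=1/12, d=(M2−M1)/(6·3)=-1/108, b=Δ1−h1·(2M1+M2)/6=-3/2
t_q=9/4 → seg 0, τ=9/4; S=5+-7/4·τ+0·τ²+1/108·τ³=299/256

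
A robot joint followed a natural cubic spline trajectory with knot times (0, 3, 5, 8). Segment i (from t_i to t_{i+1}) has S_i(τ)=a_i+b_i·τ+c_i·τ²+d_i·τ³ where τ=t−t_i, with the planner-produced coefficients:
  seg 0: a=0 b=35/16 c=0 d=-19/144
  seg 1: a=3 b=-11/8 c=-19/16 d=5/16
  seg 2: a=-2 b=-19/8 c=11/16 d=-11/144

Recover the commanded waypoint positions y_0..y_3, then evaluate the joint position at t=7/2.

y_0 = S_0(0) = a_0 = 0
y_1 = S_1(0) = a_1 = 3
y_2 = S_2(0) = a_2 = -2
y_3 = S_2(3) = -5
t_q=7/2 is in segment 1 (τ=1/2); S_1(τ)=263/128

y_0=0 y_1=3 y_2=-2 y_3=-5
S(7/2) = 263/128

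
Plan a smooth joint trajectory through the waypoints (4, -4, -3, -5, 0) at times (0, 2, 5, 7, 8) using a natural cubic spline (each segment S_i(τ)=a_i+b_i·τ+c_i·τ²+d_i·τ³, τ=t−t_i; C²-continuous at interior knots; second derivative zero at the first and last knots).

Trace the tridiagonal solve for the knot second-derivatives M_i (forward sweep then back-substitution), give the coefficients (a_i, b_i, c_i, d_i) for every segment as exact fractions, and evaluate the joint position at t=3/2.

Δ: Δ0=-4, Δ1=1/3, Δ2=-1, Δ3=5
row 1: diag=10, rhs=26; c'=3/10, d'=13/5
row 2: denom=10−3·3/10=91/10; d'=(-8−3·13/5)/(91/10)=-158/91
row 3: denom=6−2·20/91=506/91; d'=(36−2·-158/91)/(506/91)=1796/253
back: M3=1796/253
back: M2=-158/91−20/91·1796/253=-834/253
back: M1=13/5−3/10·-834/253=908/253
M: M0=0, M1=908/253, M2=-834/253, M3=1796/253, M4=0
seg 0: a=4, c=M0/2=0, d=(M1−M0)/(6·2)=227/759, b=Δ0−h0·(2M0+M1)/6=-3944/759
seg 1: a=-4, c=M1/2=454/253, d=(M2−M1)/(6·3)=-871/2277, b=Δ1−h1·(2M1+M2)/6=-1220/759
seg 2: a=-3, c=M2/2=-417/253, d=(M3−M2)/(6·2)=1315/1518, b=Δ2−h2·(2M2+M3)/6=-887/759
seg 3: a=-5, c=M3/2=898/253, d=(M4−M3)/(6·1)=-898/759, b=Δ3−h3·(2M3+M4)/6=1999/759
t_q=3/2 → seg 0, τ=3/2; S=4+-3944/759·τ+0·τ²+227/759·τ³=-5637/2024

  seg 0: a=4 b=-3944/759 c=0 d=227/759
  seg 1: a=-4 b=-1220/759 c=454/253 d=-871/2277
  seg 2: a=-3 b=-887/759 c=-417/253 d=1315/1518
  seg 3: a=-5 b=1999/759 c=898/253 d=-898/759
S(3/2) = -5637/2024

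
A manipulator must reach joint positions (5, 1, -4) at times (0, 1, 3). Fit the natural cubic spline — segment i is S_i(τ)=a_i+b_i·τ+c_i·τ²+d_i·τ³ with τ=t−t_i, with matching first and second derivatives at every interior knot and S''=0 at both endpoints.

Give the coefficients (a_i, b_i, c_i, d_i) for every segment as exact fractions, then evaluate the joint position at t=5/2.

Δ: Δ0=-4, Δ1=-5/2
row 1: diag=6, rhs=9; c'=1/3, d'=3/2
back: M1=3/2
M: M0=0, M1=3/2, M2=0
seg 0: a=5, c=M0/2=0, d=(M1−M0)/(6·1)=1/4, b=Δ0−h0·(2M0+M1)/6=-17/4
seg 1: a=1, c=M1/2=3/4, d=(M2−M1)/(6·2)=-1/8, b=Δ1−h1·(2M1+M2)/6=-7/2
t_q=5/2 → seg 1, τ=3/2; S=1+-7/2·τ+3/4·τ²+-1/8·τ³=-191/64

  seg 0: a=5 b=-17/4 c=0 d=1/4
  seg 1: a=1 b=-7/2 c=3/4 d=-1/8
S(5/2) = -191/64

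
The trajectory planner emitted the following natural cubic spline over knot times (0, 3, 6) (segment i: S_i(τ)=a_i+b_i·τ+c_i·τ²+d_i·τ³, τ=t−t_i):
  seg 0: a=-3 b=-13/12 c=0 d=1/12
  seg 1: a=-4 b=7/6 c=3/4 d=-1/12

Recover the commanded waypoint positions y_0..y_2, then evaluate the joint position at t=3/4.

y_0 = S_0(0) = a_0 = -3
y_1 = S_1(0) = a_1 = -4
y_2 = S_1(3) = 4
t_q=3/4 is in segment 0 (τ=3/4); S_0(τ)=-967/256

y_0=-3 y_1=-4 y_2=4
S(3/4) = -967/256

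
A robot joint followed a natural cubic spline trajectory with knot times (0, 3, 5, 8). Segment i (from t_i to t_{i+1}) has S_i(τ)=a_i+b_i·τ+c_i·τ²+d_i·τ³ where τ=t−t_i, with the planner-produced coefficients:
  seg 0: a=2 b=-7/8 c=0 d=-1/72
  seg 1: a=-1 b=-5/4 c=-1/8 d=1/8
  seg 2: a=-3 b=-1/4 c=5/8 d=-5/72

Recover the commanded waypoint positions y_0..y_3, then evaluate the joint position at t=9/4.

y_0 = S_0(0) = a_0 = 2
y_1 = S_1(0) = a_1 = -1
y_2 = S_2(0) = a_2 = -3
y_3 = S_2(3) = 0
t_q=9/4 is in segment 0 (τ=9/4); S_0(τ)=-65/512

y_0=2 y_1=-1 y_2=-3 y_3=0
S(9/4) = -65/512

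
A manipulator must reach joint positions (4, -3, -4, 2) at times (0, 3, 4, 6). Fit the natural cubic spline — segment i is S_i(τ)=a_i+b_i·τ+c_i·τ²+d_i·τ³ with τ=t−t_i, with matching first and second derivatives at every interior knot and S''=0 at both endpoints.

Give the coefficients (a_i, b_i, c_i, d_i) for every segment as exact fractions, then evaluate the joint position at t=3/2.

Δ: Δ0=-7/3, Δ1=-1, Δ2=3
row 1: diag=8, rhs=8; c'=1/8, d'=1
row 2: denom=6−1·1/8=47/8; d'=(24−1·1)/(47/8)=184/47
back: M2=184/47
back: M1=1−1/8·184/47=24/47
M: M0=0, M1=24/47, M2=184/47, M3=0
seg 0: a=4, c=M0/2=0, d=(M1−M0)/(6·3)=4/141, b=Δ0−h0·(2M0+M1)/6=-365/141
seg 1: a=-3, c=M1/2=12/47, d=(M2−M1)/(6·1)=80/141, b=Δ1−h1·(2M1+M2)/6=-257/141
seg 2: a=-4, c=M2/2=92/47, d=(M3−M2)/(6·2)=-46/141, b=Δ2−h2·(2M2+M3)/6=55/141
t_q=3/2 → seg 0, τ=3/2; S=4+-365/141·τ+0·τ²+4/141·τ³=10/47

  seg 0: a=4 b=-365/141 c=0 d=4/141
  seg 1: a=-3 b=-257/141 c=12/47 d=80/141
  seg 2: a=-4 b=55/141 c=92/47 d=-46/141
S(3/2) = 10/47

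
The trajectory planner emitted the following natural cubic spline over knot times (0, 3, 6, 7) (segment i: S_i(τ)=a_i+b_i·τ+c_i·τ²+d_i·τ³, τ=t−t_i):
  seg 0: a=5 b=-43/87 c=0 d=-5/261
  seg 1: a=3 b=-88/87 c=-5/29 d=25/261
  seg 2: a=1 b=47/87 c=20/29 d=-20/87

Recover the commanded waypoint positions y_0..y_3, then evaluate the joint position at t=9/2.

y_0 = S_0(0) = a_0 = 5
y_1 = S_1(0) = a_1 = 3
y_2 = S_2(0) = a_2 = 1
y_3 = S_2(1) = 2
t_q=9/2 is in segment 1 (τ=3/2); S_1(τ)=329/232

y_0=5 y_1=3 y_2=1 y_3=2
S(9/2) = 329/232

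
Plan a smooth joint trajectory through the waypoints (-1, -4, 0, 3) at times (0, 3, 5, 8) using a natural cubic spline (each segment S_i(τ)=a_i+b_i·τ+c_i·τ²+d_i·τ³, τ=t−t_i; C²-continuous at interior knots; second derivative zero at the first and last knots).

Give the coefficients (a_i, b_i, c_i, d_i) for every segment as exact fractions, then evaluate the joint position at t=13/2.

  seg 0: a=-1 b=-2 c=0 d=1/9
  seg 1: a=-4 b=1 c=1 d=-1/4
  seg 2: a=0 b=2 c=-1/2 d=1/18
S(13/2) = 33/16

Δ: Δ0=-1, Δ1=2, Δ2=1
row 1: diag=10, rhs=18; c'=1/5, d'=9/5
row 2: denom=10−2·1/5=48/5; d'=(-6−2·9/5)/(48/5)=-1
back: M2=-1
back: M1=9/5−1/5·-1=2
M: M0=0, M1=2, M2=-1, M3=0
seg 0: a=-1, c=M0/2=0, d=(M1−M0)/(6·3)=1/9, b=Δ0−h0·(2M0+M1)/6=-2
seg 1: a=-4, c=M1/2=1, d=(M2−M1)/(6·2)=-1/4, b=Δ1−h1·(2M1+M2)/6=1
seg 2: a=0, c=M2/2=-1/2, d=(M3−M2)/(6·3)=1/18, b=Δ2−h2·(2M2+M3)/6=2
t_q=13/2 → seg 2, τ=3/2; S=0+2·τ+-1/2·τ²+1/18·τ³=33/16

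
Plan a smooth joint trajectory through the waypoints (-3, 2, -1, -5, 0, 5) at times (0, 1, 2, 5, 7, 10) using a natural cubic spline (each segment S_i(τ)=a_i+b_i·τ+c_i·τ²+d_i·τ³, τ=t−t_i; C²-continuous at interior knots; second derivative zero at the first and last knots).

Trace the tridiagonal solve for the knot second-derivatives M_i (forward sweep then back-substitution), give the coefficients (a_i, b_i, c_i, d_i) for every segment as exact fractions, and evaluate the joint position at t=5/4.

Δ: Δ0=5, Δ1=-3, Δ2=-4/3, Δ3=5/2, Δ4=5/3
row 1: diag=4, rhs=-48; c'=1/4, d'=-12
row 2: denom=8−1·1/4=31/4; d'=(10−1·-12)/(31/4)=88/31
row 3: denom=10−3·12/31=274/31; d'=(23−3·88/31)/(274/31)=449/274
row 4: denom=10−2·31/137=1308/137; d'=(-5−2·449/274)/(1308/137)=-189/218
back: M4=-189/218
back: M3=449/274−31/137·-189/218=200/109
back: M2=88/31−12/31·200/109=232/109
back: M1=-12−1/4·232/109=-1366/109
M: M0=0, M1=-1366/109, M2=232/109, M3=200/109, M4=-189/218, M5=0
seg 0: a=-3, c=M0/2=0, d=(M1−M0)/(6·1)=-683/327, b=Δ0−h0·(2M0+M1)/6=2318/327
seg 1: a=2, c=M1/2=-683/109, d=(M2−M1)/(6·1)=799/327, b=Δ1−h1·(2M1+M2)/6=269/327
seg 2: a=-1, c=M2/2=116/109, d=(M3−M2)/(6·3)=-16/981, b=Δ2−h2·(2M2+M3)/6=-1432/327
seg 3: a=-5, c=M3/2=100/109, d=(M4−M3)/(6·2)=-589/2616, b=Δ3−h3·(2M3+M4)/6=512/327
seg 4: a=0, c=M4/2=-189/436, d=(M5−M4)/(6·3)=21/436, b=Δ4−h4·(2M4+M5)/6=1657/654
t_q=5/4 → seg 1, τ=1/4; S=2+269/327·τ+-683/109·τ²+799/327·τ³=12921/6976

  seg 0: a=-3 b=2318/327 c=0 d=-683/327
  seg 1: a=2 b=269/327 c=-683/109 d=799/327
  seg 2: a=-1 b=-1432/327 c=116/109 d=-16/981
  seg 3: a=-5 b=512/327 c=100/109 d=-589/2616
  seg 4: a=0 b=1657/654 c=-189/436 d=21/436
S(5/4) = 12921/6976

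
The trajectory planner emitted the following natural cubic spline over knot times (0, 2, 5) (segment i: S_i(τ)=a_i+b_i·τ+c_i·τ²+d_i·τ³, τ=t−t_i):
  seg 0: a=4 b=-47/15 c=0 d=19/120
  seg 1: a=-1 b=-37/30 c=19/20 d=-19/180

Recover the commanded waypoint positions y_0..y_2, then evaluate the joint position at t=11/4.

y_0=4 y_1=-1 y_2=1
S(11/4) = -1837/1280

y_0 = S_0(0) = a_0 = 4
y_1 = S_1(0) = a_1 = -1
y_2 = S_1(3) = 1
t_q=11/4 is in segment 1 (τ=3/4); S_1(τ)=-1837/1280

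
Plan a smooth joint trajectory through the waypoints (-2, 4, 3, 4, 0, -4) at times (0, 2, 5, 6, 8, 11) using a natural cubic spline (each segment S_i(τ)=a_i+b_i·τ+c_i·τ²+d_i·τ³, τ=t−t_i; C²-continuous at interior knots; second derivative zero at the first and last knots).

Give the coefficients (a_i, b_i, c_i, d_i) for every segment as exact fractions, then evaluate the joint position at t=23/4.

Δ: Δ0=3, Δ1=-1/3, Δ2=1, Δ3=-2, Δ4=-4/3
row 1: diag=10, rhs=-20; c'=3/10, d'=-2
row 2: denom=8−3·3/10=71/10; d'=(8−3·-2)/(71/10)=140/71
row 3: denom=6−1·10/71=416/71; d'=(-18−1·140/71)/(416/71)=-709/208
row 4: denom=10−2·71/208=969/104; d'=(4−2·-709/208)/(969/104)=375/323
back: M4=375/323
back: M3=-709/208−71/208·375/323=-1229/323
back: M2=140/71−10/71·-1229/323=810/323
back: M1=-2−3/10·810/323=-889/323
M: M0=0, M1=-889/323, M2=810/323, M3=-1229/323, M4=375/323, M5=0
seg 0: a=-2, c=M0/2=0, d=(M1−M0)/(6·2)=-889/3876, b=Δ0−h0·(2M0+M1)/6=3796/969
seg 1: a=4, c=M1/2=-889/646, d=(M2−M1)/(6·3)=1699/5814, b=Δ1−h1·(2M1+M2)/6=1129/969
seg 2: a=3, c=M2/2=405/323, d=(M3−M2)/(6·1)=-2039/1938, b=Δ2−h2·(2M2+M3)/6=91/114
seg 3: a=4, c=M3/2=-1229/646, d=(M4−M3)/(6·2)=401/969, b=Δ3−h3·(2M3+M4)/6=145/969
seg 4: a=0, c=M4/2=375/646, d=(M5−M4)/(6·3)=-125/1938, b=Δ4−h4·(2M4+M5)/6=-2417/969
t_q=23/4 → seg 2, τ=3/4; S=3+91/114·τ+405/323·τ²+-2039/1938·τ³=159593/41344

  seg 0: a=-2 b=3796/969 c=0 d=-889/3876
  seg 1: a=4 b=1129/969 c=-889/646 d=1699/5814
  seg 2: a=3 b=91/114 c=405/323 d=-2039/1938
  seg 3: a=4 b=145/969 c=-1229/646 d=401/969
  seg 4: a=0 b=-2417/969 c=375/646 d=-125/1938
S(23/4) = 159593/41344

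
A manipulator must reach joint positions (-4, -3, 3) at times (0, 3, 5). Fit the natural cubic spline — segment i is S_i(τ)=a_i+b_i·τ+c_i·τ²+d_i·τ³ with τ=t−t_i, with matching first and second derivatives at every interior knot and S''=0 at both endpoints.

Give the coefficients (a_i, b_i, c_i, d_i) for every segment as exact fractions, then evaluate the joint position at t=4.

  seg 0: a=-4 b=-7/15 c=0 d=4/45
  seg 1: a=-3 b=29/15 c=4/5 d=-2/15
S(4) = -2/5

Δ: Δ0=1/3, Δ1=3
row 1: diag=10, rhs=16; c'=1/5, d'=8/5
back: M1=8/5
M: M0=0, M1=8/5, M2=0
seg 0: a=-4, c=M0/2=0, d=(M1−M0)/(6·3)=4/45, b=Δ0−h0·(2M0+M1)/6=-7/15
seg 1: a=-3, c=M1/2=4/5, d=(M2−M1)/(6·2)=-2/15, b=Δ1−h1·(2M1+M2)/6=29/15
t_q=4 → seg 1, τ=1; S=-3+29/15·τ+4/5·τ²+-2/15·τ³=-2/5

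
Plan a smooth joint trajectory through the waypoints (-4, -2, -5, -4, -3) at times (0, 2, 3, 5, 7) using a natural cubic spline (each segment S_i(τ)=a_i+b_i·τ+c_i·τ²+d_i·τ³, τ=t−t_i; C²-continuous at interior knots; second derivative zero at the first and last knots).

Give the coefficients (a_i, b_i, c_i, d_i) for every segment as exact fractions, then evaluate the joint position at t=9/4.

Δ: Δ0=1, Δ1=-3, Δ2=1/2, Δ3=1/2
row 1: diag=6, rhs=-24; c'=1/6, d'=-4
row 2: denom=6−1·1/6=35/6; d'=(21−1·-4)/(35/6)=30/7
row 3: denom=8−2·12/35=256/35; d'=(0−2·30/7)/(256/35)=-75/64
back: M3=-75/64
back: M2=30/7−12/35·-75/64=75/16
back: M1=-4−1/6·75/16=-153/32
M: M0=0, M1=-153/32, M2=75/16, M3=-75/64, M4=0
seg 0: a=-4, c=M0/2=0, d=(M1−M0)/(6·2)=-51/128, b=Δ0−h0·(2M0+M1)/6=83/32
seg 1: a=-2, c=M1/2=-153/64, d=(M2−M1)/(6·1)=101/64, b=Δ1−h1·(2M1+M2)/6=-35/16
seg 2: a=-5, c=M2/2=75/32, d=(M3−M2)/(6·2)=-125/256, b=Δ2−h2·(2M2+M3)/6=-143/64
seg 3: a=-4, c=M3/2=-75/128, d=(M4−M3)/(6·2)=25/256, b=Δ3−h3·(2M3+M4)/6=41/32
t_q=9/4 → seg 1, τ=1/4; S=-2+-35/16·τ+-153/64·τ²+101/64·τ³=-10943/4096

  seg 0: a=-4 b=83/32 c=0 d=-51/128
  seg 1: a=-2 b=-35/16 c=-153/64 d=101/64
  seg 2: a=-5 b=-143/64 c=75/32 d=-125/256
  seg 3: a=-4 b=41/32 c=-75/128 d=25/256
S(9/4) = -10943/4096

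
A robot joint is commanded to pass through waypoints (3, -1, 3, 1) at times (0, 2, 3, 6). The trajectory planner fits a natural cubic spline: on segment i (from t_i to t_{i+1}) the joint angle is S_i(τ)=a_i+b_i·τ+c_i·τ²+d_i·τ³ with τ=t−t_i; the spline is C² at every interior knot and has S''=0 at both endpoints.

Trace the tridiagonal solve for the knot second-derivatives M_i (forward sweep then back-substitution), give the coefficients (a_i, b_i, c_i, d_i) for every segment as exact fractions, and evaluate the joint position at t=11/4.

  seg 0: a=3 b=-598/141 c=0 d=79/141
  seg 1: a=-1 b=350/141 c=158/47 d=-260/141
  seg 2: a=3 b=518/141 c=-102/47 d=34/141
S(11/4) = 1485/752

Δ: Δ0=-2, Δ1=4, Δ2=-2/3
row 1: diag=6, rhs=36; c'=1/6, d'=6
row 2: denom=8−1·1/6=47/6; d'=(-28−1·6)/(47/6)=-204/47
back: M2=-204/47
back: M1=6−1/6·-204/47=316/47
M: M0=0, M1=316/47, M2=-204/47, M3=0
seg 0: a=3, c=M0/2=0, d=(M1−M0)/(6·2)=79/141, b=Δ0−h0·(2M0+M1)/6=-598/141
seg 1: a=-1, c=M1/2=158/47, d=(M2−M1)/(6·1)=-260/141, b=Δ1−h1·(2M1+M2)/6=350/141
seg 2: a=3, c=M2/2=-102/47, d=(M3−M2)/(6·3)=34/141, b=Δ2−h2·(2M2+M3)/6=518/141
t_q=11/4 → seg 1, τ=3/4; S=-1+350/141·τ+158/47·τ²+-260/141·τ³=1485/752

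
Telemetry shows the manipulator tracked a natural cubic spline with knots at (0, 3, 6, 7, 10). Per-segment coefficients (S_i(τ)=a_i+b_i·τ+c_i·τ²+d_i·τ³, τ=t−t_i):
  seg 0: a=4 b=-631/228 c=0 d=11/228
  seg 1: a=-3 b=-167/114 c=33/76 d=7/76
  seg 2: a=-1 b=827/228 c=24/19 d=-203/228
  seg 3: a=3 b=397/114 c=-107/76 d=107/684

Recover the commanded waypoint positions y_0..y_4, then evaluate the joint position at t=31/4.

y_0 = S_0(0) = a_0 = 4
y_1 = S_1(0) = a_1 = -3
y_2 = S_2(0) = a_2 = -1
y_3 = S_3(0) = a_3 = 3
y_4 = S_3(3) = 5
t_q=31/4 is in segment 3 (τ=3/4); S_3(τ)=23765/4864

y_0=4 y_1=-3 y_2=-1 y_3=3 y_4=5
S(31/4) = 23765/4864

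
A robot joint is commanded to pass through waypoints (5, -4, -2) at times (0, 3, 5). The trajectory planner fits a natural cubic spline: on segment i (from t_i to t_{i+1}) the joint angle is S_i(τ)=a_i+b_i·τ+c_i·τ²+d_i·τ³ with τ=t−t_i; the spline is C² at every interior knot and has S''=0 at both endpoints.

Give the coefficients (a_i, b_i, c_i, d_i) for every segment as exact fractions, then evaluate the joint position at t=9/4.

Δ: Δ0=-3, Δ1=1
row 1: diag=10, rhs=24; c'=1/5, d'=12/5
back: M1=12/5
M: M0=0, M1=12/5, M2=0
seg 0: a=5, c=M0/2=0, d=(M1−M0)/(6·3)=2/15, b=Δ0−h0·(2M0+M1)/6=-21/5
seg 1: a=-4, c=M1/2=6/5, d=(M2−M1)/(6·2)=-1/5, b=Δ1−h1·(2M1+M2)/6=-3/5
t_q=9/4 → seg 0, τ=9/4; S=5+-21/5·τ+0·τ²+2/15·τ³=-469/160

  seg 0: a=5 b=-21/5 c=0 d=2/15
  seg 1: a=-4 b=-3/5 c=6/5 d=-1/5
S(9/4) = -469/160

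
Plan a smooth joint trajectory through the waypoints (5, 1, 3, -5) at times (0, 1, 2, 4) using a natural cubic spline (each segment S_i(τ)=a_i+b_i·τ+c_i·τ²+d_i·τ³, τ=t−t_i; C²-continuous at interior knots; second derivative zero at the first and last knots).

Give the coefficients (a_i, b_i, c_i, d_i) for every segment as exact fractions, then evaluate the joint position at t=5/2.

Δ: Δ0=-4, Δ1=2, Δ2=-4
row 1: diag=4, rhs=36; c'=1/4, d'=9
row 2: denom=6−1·1/4=23/4; d'=(-36−1·9)/(23/4)=-180/23
back: M2=-180/23
back: M1=9−1/4·-180/23=252/23
M: M0=0, M1=252/23, M2=-180/23, M3=0
seg 0: a=5, c=M0/2=0, d=(M1−M0)/(6·1)=42/23, b=Δ0−h0·(2M0+M1)/6=-134/23
seg 1: a=1, c=M1/2=126/23, d=(M2−M1)/(6·1)=-72/23, b=Δ1−h1·(2M1+M2)/6=-8/23
seg 2: a=3, c=M2/2=-90/23, d=(M3−M2)/(6·2)=15/23, b=Δ2−h2·(2M2+M3)/6=28/23
t_q=5/2 → seg 2, τ=1/2; S=3+28/23·τ+-90/23·τ²+15/23·τ³=499/184

  seg 0: a=5 b=-134/23 c=0 d=42/23
  seg 1: a=1 b=-8/23 c=126/23 d=-72/23
  seg 2: a=3 b=28/23 c=-90/23 d=15/23
S(5/2) = 499/184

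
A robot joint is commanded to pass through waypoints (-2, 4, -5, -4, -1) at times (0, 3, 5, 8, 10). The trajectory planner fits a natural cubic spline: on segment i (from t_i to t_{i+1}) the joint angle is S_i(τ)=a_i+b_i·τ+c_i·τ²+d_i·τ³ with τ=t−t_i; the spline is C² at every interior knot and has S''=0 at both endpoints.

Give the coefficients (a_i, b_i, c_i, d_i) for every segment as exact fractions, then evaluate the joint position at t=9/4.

  seg 0: a=-2 b=7567/1740 c=0 d=-4087/15660
  seg 1: a=4 b=-2347/870 c=-4087/1740 d=2519/3480
  seg 2: a=-5 b=-494/145 c=347/174 d=-1951/7830
  seg 3: a=-4 b=531/290 c=-36/145 d=6/145
S(9/4) = 178627/37120

Δ: Δ0=2, Δ1=-9/2, Δ2=1/3, Δ3=3/2
row 1: diag=10, rhs=-39; c'=1/5, d'=-39/10
row 2: denom=10−2·1/5=48/5; d'=(29−2·-39/10)/(48/5)=23/6
row 3: denom=10−3·5/16=145/16; d'=(7−3·23/6)/(145/16)=-72/145
back: M3=-72/145
back: M2=23/6−5/16·-72/145=347/87
back: M1=-39/10−1/5·347/87=-4087/870
M: M0=0, M1=-4087/870, M2=347/87, M3=-72/145, M4=0
seg 0: a=-2, c=M0/2=0, d=(M1−M0)/(6·3)=-4087/15660, b=Δ0−h0·(2M0+M1)/6=7567/1740
seg 1: a=4, c=M1/2=-4087/1740, d=(M2−M1)/(6·2)=2519/3480, b=Δ1−h1·(2M1+M2)/6=-2347/870
seg 2: a=-5, c=M2/2=347/174, d=(M3−M2)/(6·3)=-1951/7830, b=Δ2−h2·(2M2+M3)/6=-494/145
seg 3: a=-4, c=M3/2=-36/145, d=(M4−M3)/(6·2)=6/145, b=Δ3−h3·(2M3+M4)/6=531/290
t_q=9/4 → seg 0, τ=9/4; S=-2+7567/1740·τ+0·τ²+-4087/15660·τ³=178627/37120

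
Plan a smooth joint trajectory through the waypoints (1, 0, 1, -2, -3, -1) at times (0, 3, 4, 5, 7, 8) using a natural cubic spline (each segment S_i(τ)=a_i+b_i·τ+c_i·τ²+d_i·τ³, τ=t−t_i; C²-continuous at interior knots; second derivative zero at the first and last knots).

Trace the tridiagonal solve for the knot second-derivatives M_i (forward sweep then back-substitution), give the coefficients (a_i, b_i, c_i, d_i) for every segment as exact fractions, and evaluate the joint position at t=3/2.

  seg 0: a=1 b=-1825/1416 c=0 d=451/4248
  seg 1: a=0 b=1117/708 c=451/472 d=-2171/1416
  seg 2: a=1 b=-1573/1416 c=-215/59 d=2485/1416
  seg 3: a=-2 b=-2219/708 c=765/472 d=-215/1416
  seg 4: a=-3 b=1081/708 c=335/472 d=-335/1416
S(3/2) = -2171/3776

Δ: Δ0=-1/3, Δ1=1, Δ2=-3, Δ3=-1/2, Δ4=2
row 1: diag=8, rhs=8; c'=1/8, d'=1
row 2: denom=4−1·1/8=31/8; d'=(-24−1·1)/(31/8)=-200/31
row 3: denom=6−1·8/31=178/31; d'=(15−1·-200/31)/(178/31)=665/178
row 4: denom=6−2·31/89=472/89; d'=(15−2·665/178)/(472/89)=335/236
back: M4=335/236
back: M3=665/178−31/89·335/236=765/236
back: M2=-200/31−8/31·765/236=-430/59
back: M1=1−1/8·-430/59=451/236
M: M0=0, M1=451/236, M2=-430/59, M3=765/236, M4=335/236, M5=0
seg 0: a=1, c=M0/2=0, d=(M1−M0)/(6·3)=451/4248, b=Δ0−h0·(2M0+M1)/6=-1825/1416
seg 1: a=0, c=M1/2=451/472, d=(M2−M1)/(6·1)=-2171/1416, b=Δ1−h1·(2M1+M2)/6=1117/708
seg 2: a=1, c=M2/2=-215/59, d=(M3−M2)/(6·1)=2485/1416, b=Δ2−h2·(2M2+M3)/6=-1573/1416
seg 3: a=-2, c=M3/2=765/472, d=(M4−M3)/(6·2)=-215/1416, b=Δ3−h3·(2M3+M4)/6=-2219/708
seg 4: a=-3, c=M4/2=335/472, d=(M5−M4)/(6·1)=-335/1416, b=Δ4−h4·(2M4+M5)/6=1081/708
t_q=3/2 → seg 0, τ=3/2; S=1+-1825/1416·τ+0·τ²+451/4248·τ³=-2171/3776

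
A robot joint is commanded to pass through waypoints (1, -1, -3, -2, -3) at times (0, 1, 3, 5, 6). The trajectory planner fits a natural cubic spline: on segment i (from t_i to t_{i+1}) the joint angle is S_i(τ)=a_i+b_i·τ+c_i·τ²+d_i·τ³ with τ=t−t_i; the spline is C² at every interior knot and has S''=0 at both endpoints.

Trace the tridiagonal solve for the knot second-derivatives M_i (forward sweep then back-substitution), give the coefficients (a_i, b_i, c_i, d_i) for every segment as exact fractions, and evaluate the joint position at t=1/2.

  seg 0: a=1 b=-25/12 c=0 d=1/12
  seg 1: a=-1 b=-11/6 c=1/4 d=1/12
  seg 2: a=-3 b=1/6 c=3/4 d=-7/24
  seg 3: a=-2 b=-1/3 c=-1 d=1/3
S(1/2) = -1/32

Δ: Δ0=-2, Δ1=-1, Δ2=1/2, Δ3=-1
row 1: diag=6, rhs=6; c'=1/3, d'=1
row 2: denom=8−2·1/3=22/3; d'=(9−2·1)/(22/3)=21/22
row 3: denom=6−2·3/11=60/11; d'=(-9−2·21/22)/(60/11)=-2
back: M3=-2
back: M2=21/22−3/11·-2=3/2
back: M1=1−1/3·3/2=1/2
M: M0=0, M1=1/2, M2=3/2, M3=-2, M4=0
seg 0: a=1, c=M0/2=0, d=(M1−M0)/(6·1)=1/12, b=Δ0−h0·(2M0+M1)/6=-25/12
seg 1: a=-1, c=M1/2=1/4, d=(M2−M1)/(6·2)=1/12, b=Δ1−h1·(2M1+M2)/6=-11/6
seg 2: a=-3, c=M2/2=3/4, d=(M3−M2)/(6·2)=-7/24, b=Δ2−h2·(2M2+M3)/6=1/6
seg 3: a=-2, c=M3/2=-1, d=(M4−M3)/(6·1)=1/3, b=Δ3−h3·(2M3+M4)/6=-1/3
t_q=1/2 → seg 0, τ=1/2; S=1+-25/12·τ+0·τ²+1/12·τ³=-1/32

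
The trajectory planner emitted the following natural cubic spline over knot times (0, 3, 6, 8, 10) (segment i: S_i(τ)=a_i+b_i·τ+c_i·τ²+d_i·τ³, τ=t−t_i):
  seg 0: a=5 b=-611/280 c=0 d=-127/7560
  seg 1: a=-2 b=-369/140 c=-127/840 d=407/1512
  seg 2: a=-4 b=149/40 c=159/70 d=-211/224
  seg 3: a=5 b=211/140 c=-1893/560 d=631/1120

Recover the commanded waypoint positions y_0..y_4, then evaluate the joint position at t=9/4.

y_0 = S_0(0) = a_0 = 5
y_1 = S_1(0) = a_1 = -2
y_2 = S_2(0) = a_2 = -4
y_3 = S_3(0) = a_3 = 5
y_4 = S_3(2) = -1
t_q=9/4 is in segment 0 (τ=9/4); S_0(τ)=-259/2560

y_0=5 y_1=-2 y_2=-4 y_3=5 y_4=-1
S(9/4) = -259/2560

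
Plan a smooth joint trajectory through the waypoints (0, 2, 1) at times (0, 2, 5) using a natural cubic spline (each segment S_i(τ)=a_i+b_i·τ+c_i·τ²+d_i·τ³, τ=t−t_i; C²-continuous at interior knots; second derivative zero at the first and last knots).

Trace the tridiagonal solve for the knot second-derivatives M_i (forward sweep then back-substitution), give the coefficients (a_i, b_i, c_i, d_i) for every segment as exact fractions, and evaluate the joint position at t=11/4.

Δ: Δ0=1, Δ1=-1/3
row 1: diag=10, rhs=-8; c'=3/10, d'=-4/5
back: M1=-4/5
M: M0=0, M1=-4/5, M2=0
seg 0: a=0, c=M0/2=0, d=(M1−M0)/(6·2)=-1/15, b=Δ0−h0·(2M0+M1)/6=19/15
seg 1: a=2, c=M1/2=-2/5, d=(M2−M1)/(6·3)=2/45, b=Δ1−h1·(2M1+M2)/6=7/15
t_q=11/4 → seg 1, τ=3/4; S=2+7/15·τ+-2/5·τ²+2/45·τ³=343/160

  seg 0: a=0 b=19/15 c=0 d=-1/15
  seg 1: a=2 b=7/15 c=-2/5 d=2/45
S(11/4) = 343/160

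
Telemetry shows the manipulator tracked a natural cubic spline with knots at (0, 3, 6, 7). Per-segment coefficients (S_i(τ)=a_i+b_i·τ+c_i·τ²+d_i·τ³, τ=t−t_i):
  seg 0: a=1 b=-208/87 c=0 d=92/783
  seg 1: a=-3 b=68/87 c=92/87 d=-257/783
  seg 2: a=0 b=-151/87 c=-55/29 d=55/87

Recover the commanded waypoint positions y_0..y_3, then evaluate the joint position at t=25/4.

y_0=1 y_1=-3 y_2=0 y_3=-3
S(25/4) = -1007/1856

y_0 = S_0(0) = a_0 = 1
y_1 = S_1(0) = a_1 = -3
y_2 = S_2(0) = a_2 = 0
y_3 = S_2(1) = -3
t_q=25/4 is in segment 2 (τ=1/4); S_2(τ)=-1007/1856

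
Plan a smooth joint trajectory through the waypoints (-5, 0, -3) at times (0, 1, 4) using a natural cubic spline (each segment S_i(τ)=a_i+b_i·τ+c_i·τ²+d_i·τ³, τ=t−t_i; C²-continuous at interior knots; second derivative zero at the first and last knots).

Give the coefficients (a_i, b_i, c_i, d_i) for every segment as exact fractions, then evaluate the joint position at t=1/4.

Δ: Δ0=5, Δ1=-1
row 1: diag=8, rhs=-36; c'=3/8, d'=-9/2
back: M1=-9/2
M: M0=0, M1=-9/2, M2=0
seg 0: a=-5, c=M0/2=0, d=(M1−M0)/(6·1)=-3/4, b=Δ0−h0·(2M0+M1)/6=23/4
seg 1: a=0, c=M1/2=-9/4, d=(M2−M1)/(6·3)=1/4, b=Δ1−h1·(2M1+M2)/6=7/2
t_q=1/4 → seg 0, τ=1/4; S=-5+23/4·τ+0·τ²+-3/4·τ³=-915/256

  seg 0: a=-5 b=23/4 c=0 d=-3/4
  seg 1: a=0 b=7/2 c=-9/4 d=1/4
S(1/4) = -915/256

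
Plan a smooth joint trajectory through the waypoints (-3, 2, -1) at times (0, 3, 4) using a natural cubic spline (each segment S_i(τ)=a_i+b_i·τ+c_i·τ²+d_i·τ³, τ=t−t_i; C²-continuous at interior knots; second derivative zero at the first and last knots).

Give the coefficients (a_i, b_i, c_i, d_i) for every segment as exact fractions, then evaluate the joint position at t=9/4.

  seg 0: a=-3 b=41/12 c=0 d=-7/36
  seg 1: a=2 b=-11/6 c=-7/4 d=7/12
S(9/4) = 633/256

Δ: Δ0=5/3, Δ1=-3
row 1: diag=8, rhs=-28; c'=1/8, d'=-7/2
back: M1=-7/2
M: M0=0, M1=-7/2, M2=0
seg 0: a=-3, c=M0/2=0, d=(M1−M0)/(6·3)=-7/36, b=Δ0−h0·(2M0+M1)/6=41/12
seg 1: a=2, c=M1/2=-7/4, d=(M2−M1)/(6·1)=7/12, b=Δ1−h1·(2M1+M2)/6=-11/6
t_q=9/4 → seg 0, τ=9/4; S=-3+41/12·τ+0·τ²+-7/36·τ³=633/256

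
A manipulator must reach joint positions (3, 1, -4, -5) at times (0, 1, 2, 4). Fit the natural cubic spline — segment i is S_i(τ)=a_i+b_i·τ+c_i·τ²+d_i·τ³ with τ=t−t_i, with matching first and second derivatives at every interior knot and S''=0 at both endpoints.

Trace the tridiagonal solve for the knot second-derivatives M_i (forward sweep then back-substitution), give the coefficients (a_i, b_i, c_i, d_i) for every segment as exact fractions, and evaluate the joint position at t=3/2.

  seg 0: a=3 b=-47/46 c=0 d=-45/46
  seg 1: a=1 b=-91/23 c=-135/46 d=87/46
  seg 2: a=-4 b=-191/46 c=63/23 d=-21/46
S(3/2) = -543/368

Δ: Δ0=-2, Δ1=-5, Δ2=-1/2
row 1: diag=4, rhs=-18; c'=1/4, d'=-9/2
row 2: denom=6−1·1/4=23/4; d'=(27−1·-9/2)/(23/4)=126/23
back: M2=126/23
back: M1=-9/2−1/4·126/23=-135/23
M: M0=0, M1=-135/23, M2=126/23, M3=0
seg 0: a=3, c=M0/2=0, d=(M1−M0)/(6·1)=-45/46, b=Δ0−h0·(2M0+M1)/6=-47/46
seg 1: a=1, c=M1/2=-135/46, d=(M2−M1)/(6·1)=87/46, b=Δ1−h1·(2M1+M2)/6=-91/23
seg 2: a=-4, c=M2/2=63/23, d=(M3−M2)/(6·2)=-21/46, b=Δ2−h2·(2M2+M3)/6=-191/46
t_q=3/2 → seg 1, τ=1/2; S=1+-91/23·τ+-135/46·τ²+87/46·τ³=-543/368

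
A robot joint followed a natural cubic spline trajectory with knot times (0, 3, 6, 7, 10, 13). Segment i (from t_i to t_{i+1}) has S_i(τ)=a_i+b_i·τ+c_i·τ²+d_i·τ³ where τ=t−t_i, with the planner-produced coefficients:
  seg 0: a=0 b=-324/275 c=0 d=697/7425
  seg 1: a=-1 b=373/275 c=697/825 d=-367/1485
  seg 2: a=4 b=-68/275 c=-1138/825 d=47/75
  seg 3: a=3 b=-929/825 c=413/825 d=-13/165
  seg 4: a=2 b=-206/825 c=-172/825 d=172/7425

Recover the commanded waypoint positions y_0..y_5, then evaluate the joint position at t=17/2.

y_0=0 y_1=-1 y_2=4 y_3=3 y_4=2 y_5=0
S(17/2) = 4777/2200

y_0 = S_0(0) = a_0 = 0
y_1 = S_1(0) = a_1 = -1
y_2 = S_2(0) = a_2 = 4
y_3 = S_3(0) = a_3 = 3
y_4 = S_4(0) = a_4 = 2
y_5 = S_4(3) = 0
t_q=17/2 is in segment 3 (τ=3/2); S_3(τ)=4777/2200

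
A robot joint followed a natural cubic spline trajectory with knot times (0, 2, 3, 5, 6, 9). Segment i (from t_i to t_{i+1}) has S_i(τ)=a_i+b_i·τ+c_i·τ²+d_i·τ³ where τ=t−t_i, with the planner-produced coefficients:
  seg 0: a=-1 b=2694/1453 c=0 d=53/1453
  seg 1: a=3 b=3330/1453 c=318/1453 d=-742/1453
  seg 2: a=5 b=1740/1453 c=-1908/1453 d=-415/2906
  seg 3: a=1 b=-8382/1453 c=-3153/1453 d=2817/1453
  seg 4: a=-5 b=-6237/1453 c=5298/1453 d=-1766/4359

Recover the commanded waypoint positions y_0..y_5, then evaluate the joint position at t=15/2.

y_0=-1 y_1=3 y_2=5 y_3=1 y_4=-5 y_5=4
S(15/2) = -26747/5812

y_0 = S_0(0) = a_0 = -1
y_1 = S_1(0) = a_1 = 3
y_2 = S_2(0) = a_2 = 5
y_3 = S_3(0) = a_3 = 1
y_4 = S_4(0) = a_4 = -5
y_5 = S_4(3) = 4
t_q=15/2 is in segment 4 (τ=3/2); S_4(τ)=-26747/5812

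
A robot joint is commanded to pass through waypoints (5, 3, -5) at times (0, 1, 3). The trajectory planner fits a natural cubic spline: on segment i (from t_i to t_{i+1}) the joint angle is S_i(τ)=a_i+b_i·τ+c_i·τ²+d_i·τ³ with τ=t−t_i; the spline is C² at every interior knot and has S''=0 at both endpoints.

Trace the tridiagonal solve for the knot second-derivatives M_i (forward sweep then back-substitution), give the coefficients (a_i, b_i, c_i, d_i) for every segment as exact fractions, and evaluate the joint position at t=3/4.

  seg 0: a=5 b=-5/3 c=0 d=-1/3
  seg 1: a=3 b=-8/3 c=-1 d=1/6
S(3/4) = 231/64

Δ: Δ0=-2, Δ1=-4
row 1: diag=6, rhs=-12; c'=1/3, d'=-2
back: M1=-2
M: M0=0, M1=-2, M2=0
seg 0: a=5, c=M0/2=0, d=(M1−M0)/(6·1)=-1/3, b=Δ0−h0·(2M0+M1)/6=-5/3
seg 1: a=3, c=M1/2=-1, d=(M2−M1)/(6·2)=1/6, b=Δ1−h1·(2M1+M2)/6=-8/3
t_q=3/4 → seg 0, τ=3/4; S=5+-5/3·τ+0·τ²+-1/3·τ³=231/64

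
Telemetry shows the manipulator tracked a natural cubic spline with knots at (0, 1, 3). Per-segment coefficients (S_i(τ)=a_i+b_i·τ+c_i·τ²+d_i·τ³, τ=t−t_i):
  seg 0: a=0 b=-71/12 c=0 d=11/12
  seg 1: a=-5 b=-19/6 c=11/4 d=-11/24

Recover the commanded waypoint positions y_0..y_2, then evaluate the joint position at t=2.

y_0 = S_0(0) = a_0 = 0
y_1 = S_1(0) = a_1 = -5
y_2 = S_1(2) = -4
t_q=2 is in segment 1 (τ=1); S_1(τ)=-47/8

y_0=0 y_1=-5 y_2=-4
S(2) = -47/8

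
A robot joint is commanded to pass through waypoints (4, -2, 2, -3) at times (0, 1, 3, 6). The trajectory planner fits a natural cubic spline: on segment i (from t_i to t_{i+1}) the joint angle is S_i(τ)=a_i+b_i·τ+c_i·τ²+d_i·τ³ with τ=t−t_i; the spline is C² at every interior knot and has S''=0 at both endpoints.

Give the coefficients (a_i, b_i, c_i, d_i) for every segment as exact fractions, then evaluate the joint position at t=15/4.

  seg 0: a=4 b=-635/84 c=0 d=131/84
  seg 1: a=-2 b=-121/42 c=131/28 d=-47/42
  seg 2: a=2 b=101/42 c=-57/28 d=19/84
S(15/4) = 705/256

Δ: Δ0=-6, Δ1=2, Δ2=-5/3
row 1: diag=6, rhs=48; c'=1/3, d'=8
row 2: denom=10−2·1/3=28/3; d'=(-22−2·8)/(28/3)=-57/14
back: M2=-57/14
back: M1=8−1/3·-57/14=131/14
M: M0=0, M1=131/14, M2=-57/14, M3=0
seg 0: a=4, c=M0/2=0, d=(M1−M0)/(6·1)=131/84, b=Δ0−h0·(2M0+M1)/6=-635/84
seg 1: a=-2, c=M1/2=131/28, d=(M2−M1)/(6·2)=-47/42, b=Δ1−h1·(2M1+M2)/6=-121/42
seg 2: a=2, c=M2/2=-57/28, d=(M3−M2)/(6·3)=19/84, b=Δ2−h2·(2M2+M3)/6=101/42
t_q=15/4 → seg 2, τ=3/4; S=2+101/42·τ+-57/28·τ²+19/84·τ³=705/256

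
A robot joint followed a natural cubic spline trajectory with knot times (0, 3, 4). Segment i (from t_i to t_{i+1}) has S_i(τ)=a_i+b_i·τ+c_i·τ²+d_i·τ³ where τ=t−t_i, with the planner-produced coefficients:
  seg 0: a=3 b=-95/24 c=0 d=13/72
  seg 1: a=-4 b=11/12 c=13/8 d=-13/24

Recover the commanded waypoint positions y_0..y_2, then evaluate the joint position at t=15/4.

y_0 = S_0(0) = a_0 = 3
y_1 = S_1(0) = a_1 = -4
y_2 = S_1(1) = -2
t_q=15/4 is in segment 1 (τ=3/4); S_1(τ)=-1345/512

y_0=3 y_1=-4 y_2=-2
S(15/4) = -1345/512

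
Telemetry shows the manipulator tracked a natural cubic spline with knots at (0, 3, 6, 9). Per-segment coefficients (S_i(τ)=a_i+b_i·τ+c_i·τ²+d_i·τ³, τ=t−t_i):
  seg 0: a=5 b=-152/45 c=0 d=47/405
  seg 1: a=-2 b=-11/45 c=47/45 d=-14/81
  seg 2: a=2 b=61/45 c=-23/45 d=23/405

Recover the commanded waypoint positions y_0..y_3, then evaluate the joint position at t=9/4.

y_0=5 y_1=-2 y_2=2 y_3=3
S(9/4) = -409/320

y_0 = S_0(0) = a_0 = 5
y_1 = S_1(0) = a_1 = -2
y_2 = S_2(0) = a_2 = 2
y_3 = S_2(3) = 3
t_q=9/4 is in segment 0 (τ=9/4); S_0(τ)=-409/320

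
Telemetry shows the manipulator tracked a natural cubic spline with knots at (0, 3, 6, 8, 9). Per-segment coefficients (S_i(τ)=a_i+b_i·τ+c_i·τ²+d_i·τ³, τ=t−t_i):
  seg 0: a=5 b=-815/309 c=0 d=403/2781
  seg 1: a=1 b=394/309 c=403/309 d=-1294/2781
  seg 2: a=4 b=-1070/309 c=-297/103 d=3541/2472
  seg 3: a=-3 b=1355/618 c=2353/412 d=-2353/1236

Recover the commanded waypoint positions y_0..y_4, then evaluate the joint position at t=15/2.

y_0=5 y_1=1 y_2=4 y_3=-3 y_4=3
S(15/2) = -18771/6592

y_0 = S_0(0) = a_0 = 5
y_1 = S_1(0) = a_1 = 1
y_2 = S_2(0) = a_2 = 4
y_3 = S_3(0) = a_3 = -3
y_4 = S_3(1) = 3
t_q=15/2 is in segment 2 (τ=3/2); S_2(τ)=-18771/6592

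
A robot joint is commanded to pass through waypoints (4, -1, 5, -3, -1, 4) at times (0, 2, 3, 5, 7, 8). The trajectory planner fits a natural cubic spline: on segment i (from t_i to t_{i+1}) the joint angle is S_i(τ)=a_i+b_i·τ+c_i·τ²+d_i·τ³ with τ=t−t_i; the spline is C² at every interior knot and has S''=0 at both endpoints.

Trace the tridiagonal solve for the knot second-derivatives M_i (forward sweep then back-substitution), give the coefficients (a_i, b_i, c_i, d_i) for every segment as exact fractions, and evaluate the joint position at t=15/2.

Δ: Δ0=-5/2, Δ1=6, Δ2=-4, Δ3=1, Δ4=5
row 1: diag=6, rhs=51; c'=1/6, d'=17/2
row 2: denom=6−1·1/6=35/6; d'=(-60−1·17/2)/(35/6)=-411/35
row 3: denom=8−2·12/35=256/35; d'=(30−2·-411/35)/(256/35)=117/16
row 4: denom=6−2·35/128=349/64; d'=(24−2·117/16)/(349/64)=600/349
back: M4=600/349
back: M3=117/16−35/128·600/349=2388/349
back: M2=-411/35−12/35·2388/349=-4917/349
back: M1=17/2−1/6·-4917/349=3786/349
M: M0=0, M1=3786/349, M2=-4917/349, M3=2388/349, M4=600/349, M5=0
seg 0: a=4, c=M0/2=0, d=(M1−M0)/(6·2)=631/698, b=Δ0−h0·(2M0+M1)/6=-4269/698
seg 1: a=-1, c=M1/2=1893/349, d=(M2−M1)/(6·1)=-2901/698, b=Δ1−h1·(2M1+M2)/6=3303/698
seg 2: a=5, c=M2/2=-4917/698, d=(M3−M2)/(6·2)=2435/1396, b=Δ2−h2·(2M2+M3)/6=1086/349
seg 3: a=-3, c=M3/2=1194/349, d=(M4−M3)/(6·2)=-149/349, b=Δ3−h3·(2M3+M4)/6=-1443/349
seg 4: a=-1, c=M4/2=300/349, d=(M5−M4)/(6·1)=-100/349, b=Δ4−h4·(2M4+M5)/6=1545/349
t_q=15/2 → seg 4, τ=1/2; S=-1+1545/349·τ+300/349·τ²+-100/349·τ³=486/349

  seg 0: a=4 b=-4269/698 c=0 d=631/698
  seg 1: a=-1 b=3303/698 c=1893/349 d=-2901/698
  seg 2: a=5 b=1086/349 c=-4917/698 d=2435/1396
  seg 3: a=-3 b=-1443/349 c=1194/349 d=-149/349
  seg 4: a=-1 b=1545/349 c=300/349 d=-100/349
S(15/2) = 486/349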